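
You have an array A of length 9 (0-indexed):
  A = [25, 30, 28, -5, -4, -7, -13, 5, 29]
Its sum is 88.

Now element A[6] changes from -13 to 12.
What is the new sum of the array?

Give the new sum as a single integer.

Answer: 113

Derivation:
Old value at index 6: -13
New value at index 6: 12
Delta = 12 - -13 = 25
New sum = old_sum + delta = 88 + (25) = 113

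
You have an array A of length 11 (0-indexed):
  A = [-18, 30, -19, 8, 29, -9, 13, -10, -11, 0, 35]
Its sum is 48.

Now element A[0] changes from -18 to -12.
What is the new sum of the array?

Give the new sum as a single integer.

Answer: 54

Derivation:
Old value at index 0: -18
New value at index 0: -12
Delta = -12 - -18 = 6
New sum = old_sum + delta = 48 + (6) = 54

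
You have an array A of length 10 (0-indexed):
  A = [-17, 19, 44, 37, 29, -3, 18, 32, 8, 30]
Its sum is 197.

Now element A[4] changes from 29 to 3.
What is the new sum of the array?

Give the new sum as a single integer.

Old value at index 4: 29
New value at index 4: 3
Delta = 3 - 29 = -26
New sum = old_sum + delta = 197 + (-26) = 171

Answer: 171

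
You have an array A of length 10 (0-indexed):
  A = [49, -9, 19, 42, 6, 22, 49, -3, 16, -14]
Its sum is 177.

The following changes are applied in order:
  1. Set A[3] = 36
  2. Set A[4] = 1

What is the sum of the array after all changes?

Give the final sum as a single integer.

Initial sum: 177
Change 1: A[3] 42 -> 36, delta = -6, sum = 171
Change 2: A[4] 6 -> 1, delta = -5, sum = 166

Answer: 166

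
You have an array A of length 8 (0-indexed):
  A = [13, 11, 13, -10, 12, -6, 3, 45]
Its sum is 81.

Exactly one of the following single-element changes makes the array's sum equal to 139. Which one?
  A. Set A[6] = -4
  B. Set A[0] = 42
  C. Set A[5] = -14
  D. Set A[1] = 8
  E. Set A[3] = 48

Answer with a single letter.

Option A: A[6] 3->-4, delta=-7, new_sum=81+(-7)=74
Option B: A[0] 13->42, delta=29, new_sum=81+(29)=110
Option C: A[5] -6->-14, delta=-8, new_sum=81+(-8)=73
Option D: A[1] 11->8, delta=-3, new_sum=81+(-3)=78
Option E: A[3] -10->48, delta=58, new_sum=81+(58)=139 <-- matches target

Answer: E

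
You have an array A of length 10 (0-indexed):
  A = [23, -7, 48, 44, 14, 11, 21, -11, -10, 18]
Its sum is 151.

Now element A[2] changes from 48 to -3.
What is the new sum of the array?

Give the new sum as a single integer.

Old value at index 2: 48
New value at index 2: -3
Delta = -3 - 48 = -51
New sum = old_sum + delta = 151 + (-51) = 100

Answer: 100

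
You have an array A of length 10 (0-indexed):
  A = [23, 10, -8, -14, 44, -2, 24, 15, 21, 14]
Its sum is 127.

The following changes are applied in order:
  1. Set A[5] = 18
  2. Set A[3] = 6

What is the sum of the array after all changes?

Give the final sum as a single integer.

Initial sum: 127
Change 1: A[5] -2 -> 18, delta = 20, sum = 147
Change 2: A[3] -14 -> 6, delta = 20, sum = 167

Answer: 167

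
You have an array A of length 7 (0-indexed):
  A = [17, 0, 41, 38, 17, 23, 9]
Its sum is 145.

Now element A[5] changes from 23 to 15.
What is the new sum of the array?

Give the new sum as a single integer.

Answer: 137

Derivation:
Old value at index 5: 23
New value at index 5: 15
Delta = 15 - 23 = -8
New sum = old_sum + delta = 145 + (-8) = 137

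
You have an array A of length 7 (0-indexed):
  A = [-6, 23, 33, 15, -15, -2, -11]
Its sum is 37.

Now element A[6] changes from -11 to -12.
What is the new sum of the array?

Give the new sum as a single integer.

Old value at index 6: -11
New value at index 6: -12
Delta = -12 - -11 = -1
New sum = old_sum + delta = 37 + (-1) = 36

Answer: 36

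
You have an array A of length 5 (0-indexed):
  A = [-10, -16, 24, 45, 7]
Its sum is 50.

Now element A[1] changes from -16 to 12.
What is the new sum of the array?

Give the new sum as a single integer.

Answer: 78

Derivation:
Old value at index 1: -16
New value at index 1: 12
Delta = 12 - -16 = 28
New sum = old_sum + delta = 50 + (28) = 78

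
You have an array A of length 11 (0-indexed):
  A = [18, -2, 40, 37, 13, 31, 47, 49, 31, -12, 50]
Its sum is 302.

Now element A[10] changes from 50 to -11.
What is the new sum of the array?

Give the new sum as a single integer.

Answer: 241

Derivation:
Old value at index 10: 50
New value at index 10: -11
Delta = -11 - 50 = -61
New sum = old_sum + delta = 302 + (-61) = 241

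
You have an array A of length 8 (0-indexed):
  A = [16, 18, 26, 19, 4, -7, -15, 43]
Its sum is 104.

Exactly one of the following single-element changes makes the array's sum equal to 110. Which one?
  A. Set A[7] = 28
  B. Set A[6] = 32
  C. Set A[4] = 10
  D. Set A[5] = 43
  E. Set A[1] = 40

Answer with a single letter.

Option A: A[7] 43->28, delta=-15, new_sum=104+(-15)=89
Option B: A[6] -15->32, delta=47, new_sum=104+(47)=151
Option C: A[4] 4->10, delta=6, new_sum=104+(6)=110 <-- matches target
Option D: A[5] -7->43, delta=50, new_sum=104+(50)=154
Option E: A[1] 18->40, delta=22, new_sum=104+(22)=126

Answer: C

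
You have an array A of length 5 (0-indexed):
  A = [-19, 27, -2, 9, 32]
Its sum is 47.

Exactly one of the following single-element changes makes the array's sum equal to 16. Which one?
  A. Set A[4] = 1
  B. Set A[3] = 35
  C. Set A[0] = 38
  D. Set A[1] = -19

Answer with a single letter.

Option A: A[4] 32->1, delta=-31, new_sum=47+(-31)=16 <-- matches target
Option B: A[3] 9->35, delta=26, new_sum=47+(26)=73
Option C: A[0] -19->38, delta=57, new_sum=47+(57)=104
Option D: A[1] 27->-19, delta=-46, new_sum=47+(-46)=1

Answer: A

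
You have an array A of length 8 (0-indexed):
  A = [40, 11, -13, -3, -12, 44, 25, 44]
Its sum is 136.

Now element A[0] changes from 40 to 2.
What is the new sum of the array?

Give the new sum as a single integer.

Answer: 98

Derivation:
Old value at index 0: 40
New value at index 0: 2
Delta = 2 - 40 = -38
New sum = old_sum + delta = 136 + (-38) = 98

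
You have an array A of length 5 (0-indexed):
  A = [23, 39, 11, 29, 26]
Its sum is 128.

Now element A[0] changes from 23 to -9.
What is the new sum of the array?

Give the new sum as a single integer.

Old value at index 0: 23
New value at index 0: -9
Delta = -9 - 23 = -32
New sum = old_sum + delta = 128 + (-32) = 96

Answer: 96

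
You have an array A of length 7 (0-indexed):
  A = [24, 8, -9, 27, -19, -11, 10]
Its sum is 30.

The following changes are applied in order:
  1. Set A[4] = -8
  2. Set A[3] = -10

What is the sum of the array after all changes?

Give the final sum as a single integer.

Answer: 4

Derivation:
Initial sum: 30
Change 1: A[4] -19 -> -8, delta = 11, sum = 41
Change 2: A[3] 27 -> -10, delta = -37, sum = 4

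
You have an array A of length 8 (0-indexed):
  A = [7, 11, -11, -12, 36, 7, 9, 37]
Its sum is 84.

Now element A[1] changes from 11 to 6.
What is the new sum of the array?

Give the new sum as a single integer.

Answer: 79

Derivation:
Old value at index 1: 11
New value at index 1: 6
Delta = 6 - 11 = -5
New sum = old_sum + delta = 84 + (-5) = 79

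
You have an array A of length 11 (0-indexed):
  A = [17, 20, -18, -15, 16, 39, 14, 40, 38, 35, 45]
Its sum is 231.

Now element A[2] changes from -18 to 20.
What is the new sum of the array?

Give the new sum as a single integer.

Old value at index 2: -18
New value at index 2: 20
Delta = 20 - -18 = 38
New sum = old_sum + delta = 231 + (38) = 269

Answer: 269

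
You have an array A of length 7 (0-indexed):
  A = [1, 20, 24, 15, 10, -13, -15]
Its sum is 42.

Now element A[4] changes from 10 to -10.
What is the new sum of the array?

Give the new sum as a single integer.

Old value at index 4: 10
New value at index 4: -10
Delta = -10 - 10 = -20
New sum = old_sum + delta = 42 + (-20) = 22

Answer: 22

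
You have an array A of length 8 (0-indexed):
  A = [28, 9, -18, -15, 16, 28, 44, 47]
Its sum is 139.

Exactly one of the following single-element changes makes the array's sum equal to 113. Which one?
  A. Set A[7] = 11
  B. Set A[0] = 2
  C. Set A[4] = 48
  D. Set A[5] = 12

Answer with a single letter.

Option A: A[7] 47->11, delta=-36, new_sum=139+(-36)=103
Option B: A[0] 28->2, delta=-26, new_sum=139+(-26)=113 <-- matches target
Option C: A[4] 16->48, delta=32, new_sum=139+(32)=171
Option D: A[5] 28->12, delta=-16, new_sum=139+(-16)=123

Answer: B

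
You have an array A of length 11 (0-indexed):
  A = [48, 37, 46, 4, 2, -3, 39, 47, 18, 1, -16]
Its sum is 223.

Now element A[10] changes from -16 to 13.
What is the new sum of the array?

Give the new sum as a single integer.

Answer: 252

Derivation:
Old value at index 10: -16
New value at index 10: 13
Delta = 13 - -16 = 29
New sum = old_sum + delta = 223 + (29) = 252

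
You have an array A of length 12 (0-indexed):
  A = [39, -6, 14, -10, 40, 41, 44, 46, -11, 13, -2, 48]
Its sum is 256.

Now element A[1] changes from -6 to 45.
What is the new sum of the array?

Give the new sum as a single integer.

Old value at index 1: -6
New value at index 1: 45
Delta = 45 - -6 = 51
New sum = old_sum + delta = 256 + (51) = 307

Answer: 307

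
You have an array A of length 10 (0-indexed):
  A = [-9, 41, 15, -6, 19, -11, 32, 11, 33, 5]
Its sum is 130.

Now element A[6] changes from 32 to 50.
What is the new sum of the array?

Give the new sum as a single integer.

Old value at index 6: 32
New value at index 6: 50
Delta = 50 - 32 = 18
New sum = old_sum + delta = 130 + (18) = 148

Answer: 148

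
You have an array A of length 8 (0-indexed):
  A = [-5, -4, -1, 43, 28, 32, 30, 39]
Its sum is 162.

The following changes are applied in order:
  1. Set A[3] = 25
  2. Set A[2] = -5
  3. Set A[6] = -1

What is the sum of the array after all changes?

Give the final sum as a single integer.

Initial sum: 162
Change 1: A[3] 43 -> 25, delta = -18, sum = 144
Change 2: A[2] -1 -> -5, delta = -4, sum = 140
Change 3: A[6] 30 -> -1, delta = -31, sum = 109

Answer: 109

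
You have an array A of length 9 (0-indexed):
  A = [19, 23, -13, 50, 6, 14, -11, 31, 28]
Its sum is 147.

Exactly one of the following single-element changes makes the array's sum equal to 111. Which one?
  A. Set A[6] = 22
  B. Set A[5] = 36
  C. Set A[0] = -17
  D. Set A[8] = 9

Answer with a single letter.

Answer: C

Derivation:
Option A: A[6] -11->22, delta=33, new_sum=147+(33)=180
Option B: A[5] 14->36, delta=22, new_sum=147+(22)=169
Option C: A[0] 19->-17, delta=-36, new_sum=147+(-36)=111 <-- matches target
Option D: A[8] 28->9, delta=-19, new_sum=147+(-19)=128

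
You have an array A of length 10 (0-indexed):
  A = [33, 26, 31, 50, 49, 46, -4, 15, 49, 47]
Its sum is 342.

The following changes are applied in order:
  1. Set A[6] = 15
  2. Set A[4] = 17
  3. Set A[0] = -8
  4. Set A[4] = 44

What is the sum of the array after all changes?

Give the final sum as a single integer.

Initial sum: 342
Change 1: A[6] -4 -> 15, delta = 19, sum = 361
Change 2: A[4] 49 -> 17, delta = -32, sum = 329
Change 3: A[0] 33 -> -8, delta = -41, sum = 288
Change 4: A[4] 17 -> 44, delta = 27, sum = 315

Answer: 315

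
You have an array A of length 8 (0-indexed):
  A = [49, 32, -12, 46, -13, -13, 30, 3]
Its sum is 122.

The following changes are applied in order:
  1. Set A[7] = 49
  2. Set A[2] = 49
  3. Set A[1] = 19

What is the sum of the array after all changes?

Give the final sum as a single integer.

Answer: 216

Derivation:
Initial sum: 122
Change 1: A[7] 3 -> 49, delta = 46, sum = 168
Change 2: A[2] -12 -> 49, delta = 61, sum = 229
Change 3: A[1] 32 -> 19, delta = -13, sum = 216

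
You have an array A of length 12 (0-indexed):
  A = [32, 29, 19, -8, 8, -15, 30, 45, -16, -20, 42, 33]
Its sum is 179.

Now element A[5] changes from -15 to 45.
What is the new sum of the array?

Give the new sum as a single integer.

Answer: 239

Derivation:
Old value at index 5: -15
New value at index 5: 45
Delta = 45 - -15 = 60
New sum = old_sum + delta = 179 + (60) = 239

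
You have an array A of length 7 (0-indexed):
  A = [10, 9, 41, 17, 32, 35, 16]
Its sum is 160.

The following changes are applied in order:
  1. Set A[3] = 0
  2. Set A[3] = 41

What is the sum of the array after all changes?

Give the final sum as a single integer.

Initial sum: 160
Change 1: A[3] 17 -> 0, delta = -17, sum = 143
Change 2: A[3] 0 -> 41, delta = 41, sum = 184

Answer: 184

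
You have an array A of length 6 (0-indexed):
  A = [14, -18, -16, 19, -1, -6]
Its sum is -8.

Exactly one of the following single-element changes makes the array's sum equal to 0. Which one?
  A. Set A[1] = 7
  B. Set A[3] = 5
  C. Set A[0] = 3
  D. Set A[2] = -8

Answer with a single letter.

Option A: A[1] -18->7, delta=25, new_sum=-8+(25)=17
Option B: A[3] 19->5, delta=-14, new_sum=-8+(-14)=-22
Option C: A[0] 14->3, delta=-11, new_sum=-8+(-11)=-19
Option D: A[2] -16->-8, delta=8, new_sum=-8+(8)=0 <-- matches target

Answer: D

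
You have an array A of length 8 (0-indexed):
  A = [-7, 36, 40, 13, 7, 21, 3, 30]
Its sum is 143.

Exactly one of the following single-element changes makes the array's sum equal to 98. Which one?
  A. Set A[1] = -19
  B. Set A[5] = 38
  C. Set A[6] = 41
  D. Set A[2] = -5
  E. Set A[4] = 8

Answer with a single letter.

Answer: D

Derivation:
Option A: A[1] 36->-19, delta=-55, new_sum=143+(-55)=88
Option B: A[5] 21->38, delta=17, new_sum=143+(17)=160
Option C: A[6] 3->41, delta=38, new_sum=143+(38)=181
Option D: A[2] 40->-5, delta=-45, new_sum=143+(-45)=98 <-- matches target
Option E: A[4] 7->8, delta=1, new_sum=143+(1)=144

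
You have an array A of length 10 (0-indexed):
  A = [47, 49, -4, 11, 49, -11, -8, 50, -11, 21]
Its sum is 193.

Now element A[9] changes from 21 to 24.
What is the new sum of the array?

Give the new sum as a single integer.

Old value at index 9: 21
New value at index 9: 24
Delta = 24 - 21 = 3
New sum = old_sum + delta = 193 + (3) = 196

Answer: 196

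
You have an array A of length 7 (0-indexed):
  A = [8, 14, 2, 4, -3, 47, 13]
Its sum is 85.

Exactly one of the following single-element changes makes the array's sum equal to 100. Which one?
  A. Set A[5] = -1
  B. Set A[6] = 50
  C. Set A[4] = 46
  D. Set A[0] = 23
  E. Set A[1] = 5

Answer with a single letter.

Answer: D

Derivation:
Option A: A[5] 47->-1, delta=-48, new_sum=85+(-48)=37
Option B: A[6] 13->50, delta=37, new_sum=85+(37)=122
Option C: A[4] -3->46, delta=49, new_sum=85+(49)=134
Option D: A[0] 8->23, delta=15, new_sum=85+(15)=100 <-- matches target
Option E: A[1] 14->5, delta=-9, new_sum=85+(-9)=76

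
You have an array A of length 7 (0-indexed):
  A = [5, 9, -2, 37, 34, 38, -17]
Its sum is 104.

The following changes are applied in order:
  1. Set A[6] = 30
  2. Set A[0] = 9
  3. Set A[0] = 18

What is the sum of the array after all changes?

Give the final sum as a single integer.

Initial sum: 104
Change 1: A[6] -17 -> 30, delta = 47, sum = 151
Change 2: A[0] 5 -> 9, delta = 4, sum = 155
Change 3: A[0] 9 -> 18, delta = 9, sum = 164

Answer: 164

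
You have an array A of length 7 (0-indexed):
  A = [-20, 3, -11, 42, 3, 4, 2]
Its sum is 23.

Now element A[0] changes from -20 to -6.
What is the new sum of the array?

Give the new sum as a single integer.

Answer: 37

Derivation:
Old value at index 0: -20
New value at index 0: -6
Delta = -6 - -20 = 14
New sum = old_sum + delta = 23 + (14) = 37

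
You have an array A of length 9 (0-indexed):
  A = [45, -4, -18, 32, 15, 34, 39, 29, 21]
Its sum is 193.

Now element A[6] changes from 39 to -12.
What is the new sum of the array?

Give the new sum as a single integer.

Old value at index 6: 39
New value at index 6: -12
Delta = -12 - 39 = -51
New sum = old_sum + delta = 193 + (-51) = 142

Answer: 142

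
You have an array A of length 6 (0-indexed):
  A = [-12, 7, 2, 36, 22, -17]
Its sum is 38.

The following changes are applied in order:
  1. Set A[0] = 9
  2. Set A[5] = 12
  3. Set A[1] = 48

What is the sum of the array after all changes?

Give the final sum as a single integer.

Answer: 129

Derivation:
Initial sum: 38
Change 1: A[0] -12 -> 9, delta = 21, sum = 59
Change 2: A[5] -17 -> 12, delta = 29, sum = 88
Change 3: A[1] 7 -> 48, delta = 41, sum = 129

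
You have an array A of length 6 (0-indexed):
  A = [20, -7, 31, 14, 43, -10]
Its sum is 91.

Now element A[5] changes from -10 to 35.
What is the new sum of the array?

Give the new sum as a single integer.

Old value at index 5: -10
New value at index 5: 35
Delta = 35 - -10 = 45
New sum = old_sum + delta = 91 + (45) = 136

Answer: 136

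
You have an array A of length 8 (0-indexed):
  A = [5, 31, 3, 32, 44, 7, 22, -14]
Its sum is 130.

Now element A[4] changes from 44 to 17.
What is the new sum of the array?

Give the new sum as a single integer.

Old value at index 4: 44
New value at index 4: 17
Delta = 17 - 44 = -27
New sum = old_sum + delta = 130 + (-27) = 103

Answer: 103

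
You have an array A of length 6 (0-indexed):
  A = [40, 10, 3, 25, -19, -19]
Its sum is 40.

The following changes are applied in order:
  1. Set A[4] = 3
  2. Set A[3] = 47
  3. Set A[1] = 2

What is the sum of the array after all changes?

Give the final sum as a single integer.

Initial sum: 40
Change 1: A[4] -19 -> 3, delta = 22, sum = 62
Change 2: A[3] 25 -> 47, delta = 22, sum = 84
Change 3: A[1] 10 -> 2, delta = -8, sum = 76

Answer: 76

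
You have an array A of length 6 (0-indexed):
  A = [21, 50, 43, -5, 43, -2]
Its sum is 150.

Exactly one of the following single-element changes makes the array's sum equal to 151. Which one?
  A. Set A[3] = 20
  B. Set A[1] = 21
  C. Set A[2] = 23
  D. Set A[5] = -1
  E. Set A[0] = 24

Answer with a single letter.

Answer: D

Derivation:
Option A: A[3] -5->20, delta=25, new_sum=150+(25)=175
Option B: A[1] 50->21, delta=-29, new_sum=150+(-29)=121
Option C: A[2] 43->23, delta=-20, new_sum=150+(-20)=130
Option D: A[5] -2->-1, delta=1, new_sum=150+(1)=151 <-- matches target
Option E: A[0] 21->24, delta=3, new_sum=150+(3)=153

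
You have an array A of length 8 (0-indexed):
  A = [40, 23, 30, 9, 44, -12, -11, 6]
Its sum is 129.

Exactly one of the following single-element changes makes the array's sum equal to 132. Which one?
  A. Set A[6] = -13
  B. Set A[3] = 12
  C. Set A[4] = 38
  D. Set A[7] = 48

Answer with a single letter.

Answer: B

Derivation:
Option A: A[6] -11->-13, delta=-2, new_sum=129+(-2)=127
Option B: A[3] 9->12, delta=3, new_sum=129+(3)=132 <-- matches target
Option C: A[4] 44->38, delta=-6, new_sum=129+(-6)=123
Option D: A[7] 6->48, delta=42, new_sum=129+(42)=171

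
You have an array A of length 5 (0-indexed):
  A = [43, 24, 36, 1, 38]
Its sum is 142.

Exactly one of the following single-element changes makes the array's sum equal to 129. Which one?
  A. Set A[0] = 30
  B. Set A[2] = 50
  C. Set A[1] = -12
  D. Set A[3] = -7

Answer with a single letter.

Option A: A[0] 43->30, delta=-13, new_sum=142+(-13)=129 <-- matches target
Option B: A[2] 36->50, delta=14, new_sum=142+(14)=156
Option C: A[1] 24->-12, delta=-36, new_sum=142+(-36)=106
Option D: A[3] 1->-7, delta=-8, new_sum=142+(-8)=134

Answer: A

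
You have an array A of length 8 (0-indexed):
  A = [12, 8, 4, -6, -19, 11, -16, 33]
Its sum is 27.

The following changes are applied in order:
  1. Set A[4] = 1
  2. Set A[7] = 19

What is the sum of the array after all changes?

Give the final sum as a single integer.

Initial sum: 27
Change 1: A[4] -19 -> 1, delta = 20, sum = 47
Change 2: A[7] 33 -> 19, delta = -14, sum = 33

Answer: 33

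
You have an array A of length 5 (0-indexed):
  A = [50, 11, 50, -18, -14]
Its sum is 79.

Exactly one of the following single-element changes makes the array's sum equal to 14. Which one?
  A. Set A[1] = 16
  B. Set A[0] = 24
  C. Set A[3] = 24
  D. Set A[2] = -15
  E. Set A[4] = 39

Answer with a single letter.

Answer: D

Derivation:
Option A: A[1] 11->16, delta=5, new_sum=79+(5)=84
Option B: A[0] 50->24, delta=-26, new_sum=79+(-26)=53
Option C: A[3] -18->24, delta=42, new_sum=79+(42)=121
Option D: A[2] 50->-15, delta=-65, new_sum=79+(-65)=14 <-- matches target
Option E: A[4] -14->39, delta=53, new_sum=79+(53)=132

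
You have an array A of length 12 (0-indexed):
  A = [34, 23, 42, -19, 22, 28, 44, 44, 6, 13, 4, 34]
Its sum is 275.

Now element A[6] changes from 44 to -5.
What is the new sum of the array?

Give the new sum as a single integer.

Old value at index 6: 44
New value at index 6: -5
Delta = -5 - 44 = -49
New sum = old_sum + delta = 275 + (-49) = 226

Answer: 226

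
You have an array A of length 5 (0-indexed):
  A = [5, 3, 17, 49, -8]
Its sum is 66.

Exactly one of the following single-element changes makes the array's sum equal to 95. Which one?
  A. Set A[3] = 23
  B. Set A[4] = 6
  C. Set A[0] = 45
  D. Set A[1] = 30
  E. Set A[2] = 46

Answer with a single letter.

Option A: A[3] 49->23, delta=-26, new_sum=66+(-26)=40
Option B: A[4] -8->6, delta=14, new_sum=66+(14)=80
Option C: A[0] 5->45, delta=40, new_sum=66+(40)=106
Option D: A[1] 3->30, delta=27, new_sum=66+(27)=93
Option E: A[2] 17->46, delta=29, new_sum=66+(29)=95 <-- matches target

Answer: E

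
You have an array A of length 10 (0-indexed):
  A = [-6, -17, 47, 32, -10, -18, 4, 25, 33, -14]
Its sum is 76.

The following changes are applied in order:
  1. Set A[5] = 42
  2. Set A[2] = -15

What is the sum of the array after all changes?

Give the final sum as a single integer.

Initial sum: 76
Change 1: A[5] -18 -> 42, delta = 60, sum = 136
Change 2: A[2] 47 -> -15, delta = -62, sum = 74

Answer: 74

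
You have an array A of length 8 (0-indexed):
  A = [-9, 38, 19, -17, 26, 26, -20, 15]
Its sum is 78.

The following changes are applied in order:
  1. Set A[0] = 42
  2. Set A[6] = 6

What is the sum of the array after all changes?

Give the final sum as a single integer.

Answer: 155

Derivation:
Initial sum: 78
Change 1: A[0] -9 -> 42, delta = 51, sum = 129
Change 2: A[6] -20 -> 6, delta = 26, sum = 155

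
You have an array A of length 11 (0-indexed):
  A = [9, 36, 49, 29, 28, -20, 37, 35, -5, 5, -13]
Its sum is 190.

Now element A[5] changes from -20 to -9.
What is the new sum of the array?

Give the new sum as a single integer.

Answer: 201

Derivation:
Old value at index 5: -20
New value at index 5: -9
Delta = -9 - -20 = 11
New sum = old_sum + delta = 190 + (11) = 201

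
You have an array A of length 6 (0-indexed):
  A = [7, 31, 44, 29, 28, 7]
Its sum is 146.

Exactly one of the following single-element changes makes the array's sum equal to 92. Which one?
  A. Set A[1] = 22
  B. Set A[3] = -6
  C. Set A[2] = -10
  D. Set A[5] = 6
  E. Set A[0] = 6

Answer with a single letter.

Answer: C

Derivation:
Option A: A[1] 31->22, delta=-9, new_sum=146+(-9)=137
Option B: A[3] 29->-6, delta=-35, new_sum=146+(-35)=111
Option C: A[2] 44->-10, delta=-54, new_sum=146+(-54)=92 <-- matches target
Option D: A[5] 7->6, delta=-1, new_sum=146+(-1)=145
Option E: A[0] 7->6, delta=-1, new_sum=146+(-1)=145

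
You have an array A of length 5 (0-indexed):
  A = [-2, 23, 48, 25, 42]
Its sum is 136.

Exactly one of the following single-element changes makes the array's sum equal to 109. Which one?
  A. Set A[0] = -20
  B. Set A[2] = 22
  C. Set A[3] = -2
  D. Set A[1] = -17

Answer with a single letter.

Option A: A[0] -2->-20, delta=-18, new_sum=136+(-18)=118
Option B: A[2] 48->22, delta=-26, new_sum=136+(-26)=110
Option C: A[3] 25->-2, delta=-27, new_sum=136+(-27)=109 <-- matches target
Option D: A[1] 23->-17, delta=-40, new_sum=136+(-40)=96

Answer: C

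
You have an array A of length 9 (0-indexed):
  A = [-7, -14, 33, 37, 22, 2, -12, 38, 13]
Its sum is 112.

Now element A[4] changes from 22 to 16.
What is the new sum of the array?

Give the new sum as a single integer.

Old value at index 4: 22
New value at index 4: 16
Delta = 16 - 22 = -6
New sum = old_sum + delta = 112 + (-6) = 106

Answer: 106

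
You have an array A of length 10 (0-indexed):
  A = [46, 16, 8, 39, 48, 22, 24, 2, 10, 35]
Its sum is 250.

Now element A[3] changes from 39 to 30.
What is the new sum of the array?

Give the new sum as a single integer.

Answer: 241

Derivation:
Old value at index 3: 39
New value at index 3: 30
Delta = 30 - 39 = -9
New sum = old_sum + delta = 250 + (-9) = 241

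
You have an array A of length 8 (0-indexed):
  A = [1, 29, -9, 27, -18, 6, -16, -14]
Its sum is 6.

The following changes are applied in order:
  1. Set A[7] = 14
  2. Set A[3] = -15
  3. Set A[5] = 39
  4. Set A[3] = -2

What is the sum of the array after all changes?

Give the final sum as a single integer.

Initial sum: 6
Change 1: A[7] -14 -> 14, delta = 28, sum = 34
Change 2: A[3] 27 -> -15, delta = -42, sum = -8
Change 3: A[5] 6 -> 39, delta = 33, sum = 25
Change 4: A[3] -15 -> -2, delta = 13, sum = 38

Answer: 38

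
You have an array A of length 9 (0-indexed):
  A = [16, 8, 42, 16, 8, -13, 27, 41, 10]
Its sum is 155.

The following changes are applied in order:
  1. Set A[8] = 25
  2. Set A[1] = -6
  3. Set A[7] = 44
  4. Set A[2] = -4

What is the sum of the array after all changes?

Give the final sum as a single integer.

Initial sum: 155
Change 1: A[8] 10 -> 25, delta = 15, sum = 170
Change 2: A[1] 8 -> -6, delta = -14, sum = 156
Change 3: A[7] 41 -> 44, delta = 3, sum = 159
Change 4: A[2] 42 -> -4, delta = -46, sum = 113

Answer: 113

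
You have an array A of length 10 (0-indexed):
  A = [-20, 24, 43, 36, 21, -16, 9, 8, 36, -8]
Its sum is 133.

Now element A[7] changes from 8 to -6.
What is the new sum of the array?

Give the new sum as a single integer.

Answer: 119

Derivation:
Old value at index 7: 8
New value at index 7: -6
Delta = -6 - 8 = -14
New sum = old_sum + delta = 133 + (-14) = 119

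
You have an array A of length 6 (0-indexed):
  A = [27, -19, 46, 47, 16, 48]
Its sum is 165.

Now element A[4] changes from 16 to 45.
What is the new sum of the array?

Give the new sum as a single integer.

Answer: 194

Derivation:
Old value at index 4: 16
New value at index 4: 45
Delta = 45 - 16 = 29
New sum = old_sum + delta = 165 + (29) = 194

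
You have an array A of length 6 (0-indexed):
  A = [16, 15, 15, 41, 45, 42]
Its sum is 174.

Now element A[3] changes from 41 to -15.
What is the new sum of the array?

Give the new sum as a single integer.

Old value at index 3: 41
New value at index 3: -15
Delta = -15 - 41 = -56
New sum = old_sum + delta = 174 + (-56) = 118

Answer: 118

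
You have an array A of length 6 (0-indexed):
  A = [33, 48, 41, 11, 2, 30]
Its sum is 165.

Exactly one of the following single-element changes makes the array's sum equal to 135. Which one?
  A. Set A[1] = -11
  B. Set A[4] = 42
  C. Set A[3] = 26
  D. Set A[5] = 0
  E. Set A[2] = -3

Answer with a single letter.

Answer: D

Derivation:
Option A: A[1] 48->-11, delta=-59, new_sum=165+(-59)=106
Option B: A[4] 2->42, delta=40, new_sum=165+(40)=205
Option C: A[3] 11->26, delta=15, new_sum=165+(15)=180
Option D: A[5] 30->0, delta=-30, new_sum=165+(-30)=135 <-- matches target
Option E: A[2] 41->-3, delta=-44, new_sum=165+(-44)=121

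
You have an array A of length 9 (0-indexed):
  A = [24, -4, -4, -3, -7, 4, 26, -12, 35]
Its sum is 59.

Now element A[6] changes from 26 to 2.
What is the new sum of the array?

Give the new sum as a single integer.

Old value at index 6: 26
New value at index 6: 2
Delta = 2 - 26 = -24
New sum = old_sum + delta = 59 + (-24) = 35

Answer: 35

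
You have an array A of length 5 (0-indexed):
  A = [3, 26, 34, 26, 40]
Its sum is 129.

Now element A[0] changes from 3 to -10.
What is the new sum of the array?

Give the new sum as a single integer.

Answer: 116

Derivation:
Old value at index 0: 3
New value at index 0: -10
Delta = -10 - 3 = -13
New sum = old_sum + delta = 129 + (-13) = 116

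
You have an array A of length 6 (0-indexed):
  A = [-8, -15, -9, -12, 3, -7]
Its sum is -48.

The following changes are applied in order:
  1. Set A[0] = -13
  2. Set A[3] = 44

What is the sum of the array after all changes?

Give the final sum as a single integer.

Answer: 3

Derivation:
Initial sum: -48
Change 1: A[0] -8 -> -13, delta = -5, sum = -53
Change 2: A[3] -12 -> 44, delta = 56, sum = 3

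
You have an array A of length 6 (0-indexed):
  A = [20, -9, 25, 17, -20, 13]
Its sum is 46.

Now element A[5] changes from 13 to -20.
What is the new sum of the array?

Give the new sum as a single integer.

Old value at index 5: 13
New value at index 5: -20
Delta = -20 - 13 = -33
New sum = old_sum + delta = 46 + (-33) = 13

Answer: 13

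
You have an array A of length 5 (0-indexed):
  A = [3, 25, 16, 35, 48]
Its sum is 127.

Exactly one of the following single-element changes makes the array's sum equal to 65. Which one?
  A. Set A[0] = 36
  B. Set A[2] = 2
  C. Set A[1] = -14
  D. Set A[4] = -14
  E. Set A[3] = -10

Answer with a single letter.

Answer: D

Derivation:
Option A: A[0] 3->36, delta=33, new_sum=127+(33)=160
Option B: A[2] 16->2, delta=-14, new_sum=127+(-14)=113
Option C: A[1] 25->-14, delta=-39, new_sum=127+(-39)=88
Option D: A[4] 48->-14, delta=-62, new_sum=127+(-62)=65 <-- matches target
Option E: A[3] 35->-10, delta=-45, new_sum=127+(-45)=82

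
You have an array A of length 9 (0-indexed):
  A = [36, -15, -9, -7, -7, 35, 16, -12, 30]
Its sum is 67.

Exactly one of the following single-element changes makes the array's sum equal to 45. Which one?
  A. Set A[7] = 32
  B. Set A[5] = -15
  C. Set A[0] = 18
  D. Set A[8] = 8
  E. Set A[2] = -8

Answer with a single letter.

Answer: D

Derivation:
Option A: A[7] -12->32, delta=44, new_sum=67+(44)=111
Option B: A[5] 35->-15, delta=-50, new_sum=67+(-50)=17
Option C: A[0] 36->18, delta=-18, new_sum=67+(-18)=49
Option D: A[8] 30->8, delta=-22, new_sum=67+(-22)=45 <-- matches target
Option E: A[2] -9->-8, delta=1, new_sum=67+(1)=68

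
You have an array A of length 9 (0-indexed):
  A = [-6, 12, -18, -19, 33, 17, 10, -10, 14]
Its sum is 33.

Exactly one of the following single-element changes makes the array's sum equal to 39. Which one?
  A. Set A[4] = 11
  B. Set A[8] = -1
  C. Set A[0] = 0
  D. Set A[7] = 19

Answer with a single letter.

Answer: C

Derivation:
Option A: A[4] 33->11, delta=-22, new_sum=33+(-22)=11
Option B: A[8] 14->-1, delta=-15, new_sum=33+(-15)=18
Option C: A[0] -6->0, delta=6, new_sum=33+(6)=39 <-- matches target
Option D: A[7] -10->19, delta=29, new_sum=33+(29)=62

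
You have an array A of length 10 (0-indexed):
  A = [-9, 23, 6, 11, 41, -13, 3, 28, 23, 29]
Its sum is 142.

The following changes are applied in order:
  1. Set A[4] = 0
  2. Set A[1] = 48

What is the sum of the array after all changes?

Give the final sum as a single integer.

Answer: 126

Derivation:
Initial sum: 142
Change 1: A[4] 41 -> 0, delta = -41, sum = 101
Change 2: A[1] 23 -> 48, delta = 25, sum = 126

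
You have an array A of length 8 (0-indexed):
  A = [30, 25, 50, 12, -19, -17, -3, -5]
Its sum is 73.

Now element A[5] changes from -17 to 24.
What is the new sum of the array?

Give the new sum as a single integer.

Old value at index 5: -17
New value at index 5: 24
Delta = 24 - -17 = 41
New sum = old_sum + delta = 73 + (41) = 114

Answer: 114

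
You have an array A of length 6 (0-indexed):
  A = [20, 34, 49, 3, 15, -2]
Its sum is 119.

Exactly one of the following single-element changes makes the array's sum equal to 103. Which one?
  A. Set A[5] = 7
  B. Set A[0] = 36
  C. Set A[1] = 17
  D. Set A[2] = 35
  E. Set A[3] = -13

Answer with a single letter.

Answer: E

Derivation:
Option A: A[5] -2->7, delta=9, new_sum=119+(9)=128
Option B: A[0] 20->36, delta=16, new_sum=119+(16)=135
Option C: A[1] 34->17, delta=-17, new_sum=119+(-17)=102
Option D: A[2] 49->35, delta=-14, new_sum=119+(-14)=105
Option E: A[3] 3->-13, delta=-16, new_sum=119+(-16)=103 <-- matches target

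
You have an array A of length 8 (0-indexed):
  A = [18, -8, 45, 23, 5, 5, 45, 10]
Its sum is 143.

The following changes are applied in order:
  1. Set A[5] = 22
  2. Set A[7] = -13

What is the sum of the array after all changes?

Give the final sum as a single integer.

Initial sum: 143
Change 1: A[5] 5 -> 22, delta = 17, sum = 160
Change 2: A[7] 10 -> -13, delta = -23, sum = 137

Answer: 137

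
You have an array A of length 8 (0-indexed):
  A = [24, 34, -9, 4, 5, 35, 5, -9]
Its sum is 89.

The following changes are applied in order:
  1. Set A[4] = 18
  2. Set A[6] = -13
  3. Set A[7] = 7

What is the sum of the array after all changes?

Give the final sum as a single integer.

Initial sum: 89
Change 1: A[4] 5 -> 18, delta = 13, sum = 102
Change 2: A[6] 5 -> -13, delta = -18, sum = 84
Change 3: A[7] -9 -> 7, delta = 16, sum = 100

Answer: 100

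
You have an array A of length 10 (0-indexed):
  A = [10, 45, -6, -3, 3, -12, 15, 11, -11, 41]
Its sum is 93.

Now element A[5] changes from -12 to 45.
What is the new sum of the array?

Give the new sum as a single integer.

Answer: 150

Derivation:
Old value at index 5: -12
New value at index 5: 45
Delta = 45 - -12 = 57
New sum = old_sum + delta = 93 + (57) = 150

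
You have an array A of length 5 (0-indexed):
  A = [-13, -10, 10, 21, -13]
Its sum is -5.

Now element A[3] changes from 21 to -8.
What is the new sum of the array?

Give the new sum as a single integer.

Old value at index 3: 21
New value at index 3: -8
Delta = -8 - 21 = -29
New sum = old_sum + delta = -5 + (-29) = -34

Answer: -34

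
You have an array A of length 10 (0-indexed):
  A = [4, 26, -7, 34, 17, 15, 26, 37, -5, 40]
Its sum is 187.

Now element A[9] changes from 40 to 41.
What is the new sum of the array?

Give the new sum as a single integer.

Answer: 188

Derivation:
Old value at index 9: 40
New value at index 9: 41
Delta = 41 - 40 = 1
New sum = old_sum + delta = 187 + (1) = 188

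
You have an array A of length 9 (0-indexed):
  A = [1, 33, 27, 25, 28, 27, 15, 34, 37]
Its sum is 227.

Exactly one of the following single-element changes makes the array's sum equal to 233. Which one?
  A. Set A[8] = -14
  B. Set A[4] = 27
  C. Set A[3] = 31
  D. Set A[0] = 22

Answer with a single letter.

Answer: C

Derivation:
Option A: A[8] 37->-14, delta=-51, new_sum=227+(-51)=176
Option B: A[4] 28->27, delta=-1, new_sum=227+(-1)=226
Option C: A[3] 25->31, delta=6, new_sum=227+(6)=233 <-- matches target
Option D: A[0] 1->22, delta=21, new_sum=227+(21)=248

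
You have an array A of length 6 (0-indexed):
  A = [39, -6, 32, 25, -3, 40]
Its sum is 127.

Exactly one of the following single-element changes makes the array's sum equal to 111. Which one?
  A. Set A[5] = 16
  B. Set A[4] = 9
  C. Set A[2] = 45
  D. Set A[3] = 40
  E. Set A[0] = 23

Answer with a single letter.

Option A: A[5] 40->16, delta=-24, new_sum=127+(-24)=103
Option B: A[4] -3->9, delta=12, new_sum=127+(12)=139
Option C: A[2] 32->45, delta=13, new_sum=127+(13)=140
Option D: A[3] 25->40, delta=15, new_sum=127+(15)=142
Option E: A[0] 39->23, delta=-16, new_sum=127+(-16)=111 <-- matches target

Answer: E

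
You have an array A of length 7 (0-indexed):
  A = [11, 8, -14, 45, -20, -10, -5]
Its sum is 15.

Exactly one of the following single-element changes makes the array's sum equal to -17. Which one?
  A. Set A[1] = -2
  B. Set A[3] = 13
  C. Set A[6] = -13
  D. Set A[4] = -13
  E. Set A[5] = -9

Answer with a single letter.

Option A: A[1] 8->-2, delta=-10, new_sum=15+(-10)=5
Option B: A[3] 45->13, delta=-32, new_sum=15+(-32)=-17 <-- matches target
Option C: A[6] -5->-13, delta=-8, new_sum=15+(-8)=7
Option D: A[4] -20->-13, delta=7, new_sum=15+(7)=22
Option E: A[5] -10->-9, delta=1, new_sum=15+(1)=16

Answer: B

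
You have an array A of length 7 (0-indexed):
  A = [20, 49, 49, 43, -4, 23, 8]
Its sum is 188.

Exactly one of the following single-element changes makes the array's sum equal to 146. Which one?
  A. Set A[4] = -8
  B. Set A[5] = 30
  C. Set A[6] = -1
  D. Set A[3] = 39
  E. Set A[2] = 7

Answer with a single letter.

Answer: E

Derivation:
Option A: A[4] -4->-8, delta=-4, new_sum=188+(-4)=184
Option B: A[5] 23->30, delta=7, new_sum=188+(7)=195
Option C: A[6] 8->-1, delta=-9, new_sum=188+(-9)=179
Option D: A[3] 43->39, delta=-4, new_sum=188+(-4)=184
Option E: A[2] 49->7, delta=-42, new_sum=188+(-42)=146 <-- matches target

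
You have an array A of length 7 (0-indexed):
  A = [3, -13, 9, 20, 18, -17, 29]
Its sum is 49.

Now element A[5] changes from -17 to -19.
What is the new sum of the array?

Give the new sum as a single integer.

Answer: 47

Derivation:
Old value at index 5: -17
New value at index 5: -19
Delta = -19 - -17 = -2
New sum = old_sum + delta = 49 + (-2) = 47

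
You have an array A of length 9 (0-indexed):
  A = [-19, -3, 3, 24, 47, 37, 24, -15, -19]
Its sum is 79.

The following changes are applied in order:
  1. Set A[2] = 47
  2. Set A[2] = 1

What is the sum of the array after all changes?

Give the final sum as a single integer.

Initial sum: 79
Change 1: A[2] 3 -> 47, delta = 44, sum = 123
Change 2: A[2] 47 -> 1, delta = -46, sum = 77

Answer: 77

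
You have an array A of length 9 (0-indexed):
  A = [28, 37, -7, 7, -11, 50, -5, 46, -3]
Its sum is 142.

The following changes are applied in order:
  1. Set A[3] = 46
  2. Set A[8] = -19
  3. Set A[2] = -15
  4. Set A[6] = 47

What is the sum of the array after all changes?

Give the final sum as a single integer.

Answer: 209

Derivation:
Initial sum: 142
Change 1: A[3] 7 -> 46, delta = 39, sum = 181
Change 2: A[8] -3 -> -19, delta = -16, sum = 165
Change 3: A[2] -7 -> -15, delta = -8, sum = 157
Change 4: A[6] -5 -> 47, delta = 52, sum = 209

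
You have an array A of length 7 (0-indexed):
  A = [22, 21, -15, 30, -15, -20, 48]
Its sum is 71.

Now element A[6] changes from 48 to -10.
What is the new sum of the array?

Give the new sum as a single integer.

Old value at index 6: 48
New value at index 6: -10
Delta = -10 - 48 = -58
New sum = old_sum + delta = 71 + (-58) = 13

Answer: 13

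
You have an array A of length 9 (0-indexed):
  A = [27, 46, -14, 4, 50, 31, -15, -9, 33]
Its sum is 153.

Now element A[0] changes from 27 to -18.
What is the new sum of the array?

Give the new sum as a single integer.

Answer: 108

Derivation:
Old value at index 0: 27
New value at index 0: -18
Delta = -18 - 27 = -45
New sum = old_sum + delta = 153 + (-45) = 108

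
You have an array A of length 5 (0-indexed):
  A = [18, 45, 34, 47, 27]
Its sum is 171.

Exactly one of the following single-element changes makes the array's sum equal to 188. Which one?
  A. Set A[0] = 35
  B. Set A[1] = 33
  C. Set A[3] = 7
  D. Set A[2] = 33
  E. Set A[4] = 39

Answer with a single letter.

Option A: A[0] 18->35, delta=17, new_sum=171+(17)=188 <-- matches target
Option B: A[1] 45->33, delta=-12, new_sum=171+(-12)=159
Option C: A[3] 47->7, delta=-40, new_sum=171+(-40)=131
Option D: A[2] 34->33, delta=-1, new_sum=171+(-1)=170
Option E: A[4] 27->39, delta=12, new_sum=171+(12)=183

Answer: A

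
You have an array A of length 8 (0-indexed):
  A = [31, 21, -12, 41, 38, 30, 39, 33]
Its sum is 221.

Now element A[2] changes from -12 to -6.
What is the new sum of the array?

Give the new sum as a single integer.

Answer: 227

Derivation:
Old value at index 2: -12
New value at index 2: -6
Delta = -6 - -12 = 6
New sum = old_sum + delta = 221 + (6) = 227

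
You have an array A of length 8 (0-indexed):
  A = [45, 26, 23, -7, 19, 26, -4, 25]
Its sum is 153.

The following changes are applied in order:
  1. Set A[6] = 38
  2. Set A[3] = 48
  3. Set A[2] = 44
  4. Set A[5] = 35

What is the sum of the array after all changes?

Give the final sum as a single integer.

Answer: 280

Derivation:
Initial sum: 153
Change 1: A[6] -4 -> 38, delta = 42, sum = 195
Change 2: A[3] -7 -> 48, delta = 55, sum = 250
Change 3: A[2] 23 -> 44, delta = 21, sum = 271
Change 4: A[5] 26 -> 35, delta = 9, sum = 280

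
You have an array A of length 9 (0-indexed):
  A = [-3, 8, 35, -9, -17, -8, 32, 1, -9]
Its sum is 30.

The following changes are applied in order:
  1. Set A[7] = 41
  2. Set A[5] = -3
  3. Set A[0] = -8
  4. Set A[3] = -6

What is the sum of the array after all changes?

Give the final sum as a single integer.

Answer: 73

Derivation:
Initial sum: 30
Change 1: A[7] 1 -> 41, delta = 40, sum = 70
Change 2: A[5] -8 -> -3, delta = 5, sum = 75
Change 3: A[0] -3 -> -8, delta = -5, sum = 70
Change 4: A[3] -9 -> -6, delta = 3, sum = 73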